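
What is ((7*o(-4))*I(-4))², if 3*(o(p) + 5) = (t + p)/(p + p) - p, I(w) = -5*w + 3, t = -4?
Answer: 2592100/9 ≈ 2.8801e+5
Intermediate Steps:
I(w) = 3 - 5*w
o(p) = -5 - p/3 + (-4 + p)/(6*p) (o(p) = -5 + ((-4 + p)/(p + p) - p)/3 = -5 + ((-4 + p)/((2*p)) - p)/3 = -5 + ((-4 + p)*(1/(2*p)) - p)/3 = -5 + ((-4 + p)/(2*p) - p)/3 = -5 + (-p + (-4 + p)/(2*p))/3 = -5 + (-p/3 + (-4 + p)/(6*p)) = -5 - p/3 + (-4 + p)/(6*p))
((7*o(-4))*I(-4))² = ((7*((⅙)*(-4 - 1*(-4)*(29 + 2*(-4)))/(-4)))*(3 - 5*(-4)))² = ((7*((⅙)*(-¼)*(-4 - 1*(-4)*(29 - 8))))*(3 + 20))² = ((7*((⅙)*(-¼)*(-4 - 1*(-4)*21)))*23)² = ((7*((⅙)*(-¼)*(-4 + 84)))*23)² = ((7*((⅙)*(-¼)*80))*23)² = ((7*(-10/3))*23)² = (-70/3*23)² = (-1610/3)² = 2592100/9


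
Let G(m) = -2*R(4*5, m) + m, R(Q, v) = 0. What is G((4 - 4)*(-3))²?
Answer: 0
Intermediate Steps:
G(m) = m (G(m) = -2*0 + m = 0 + m = m)
G((4 - 4)*(-3))² = ((4 - 4)*(-3))² = (0*(-3))² = 0² = 0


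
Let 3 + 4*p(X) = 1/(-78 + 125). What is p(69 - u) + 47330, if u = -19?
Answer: 2224475/47 ≈ 47329.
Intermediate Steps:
p(X) = -35/47 (p(X) = -¾ + 1/(4*(-78 + 125)) = -¾ + (¼)/47 = -¾ + (¼)*(1/47) = -¾ + 1/188 = -35/47)
p(69 - u) + 47330 = -35/47 + 47330 = 2224475/47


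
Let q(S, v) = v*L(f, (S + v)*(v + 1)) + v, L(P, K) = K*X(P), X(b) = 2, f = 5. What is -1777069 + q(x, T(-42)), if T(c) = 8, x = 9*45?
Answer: -1717589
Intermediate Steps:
x = 405
L(P, K) = 2*K (L(P, K) = K*2 = 2*K)
q(S, v) = v + 2*v*(1 + v)*(S + v) (q(S, v) = v*(2*((S + v)*(v + 1))) + v = v*(2*((S + v)*(1 + v))) + v = v*(2*((1 + v)*(S + v))) + v = v*(2*(1 + v)*(S + v)) + v = 2*v*(1 + v)*(S + v) + v = v + 2*v*(1 + v)*(S + v))
-1777069 + q(x, T(-42)) = -1777069 + 8*(1 + 2*405 + 2*8 + 2*8**2 + 2*405*8) = -1777069 + 8*(1 + 810 + 16 + 2*64 + 6480) = -1777069 + 8*(1 + 810 + 16 + 128 + 6480) = -1777069 + 8*7435 = -1777069 + 59480 = -1717589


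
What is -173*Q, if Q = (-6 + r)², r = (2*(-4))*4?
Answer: -249812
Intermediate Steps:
r = -32 (r = -8*4 = -32)
Q = 1444 (Q = (-6 - 32)² = (-38)² = 1444)
-173*Q = -173*1444 = -249812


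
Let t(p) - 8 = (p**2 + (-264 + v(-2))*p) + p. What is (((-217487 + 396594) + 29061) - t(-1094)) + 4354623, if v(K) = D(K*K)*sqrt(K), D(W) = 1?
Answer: 3078225 + 1094*I*sqrt(2) ≈ 3.0782e+6 + 1547.2*I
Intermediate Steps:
v(K) = sqrt(K) (v(K) = 1*sqrt(K) = sqrt(K))
t(p) = 8 + p + p**2 + p*(-264 + I*sqrt(2)) (t(p) = 8 + ((p**2 + (-264 + sqrt(-2))*p) + p) = 8 + ((p**2 + (-264 + I*sqrt(2))*p) + p) = 8 + ((p**2 + p*(-264 + I*sqrt(2))) + p) = 8 + (p + p**2 + p*(-264 + I*sqrt(2))) = 8 + p + p**2 + p*(-264 + I*sqrt(2)))
(((-217487 + 396594) + 29061) - t(-1094)) + 4354623 = (((-217487 + 396594) + 29061) - (8 + (-1094)**2 - 263*(-1094) + I*(-1094)*sqrt(2))) + 4354623 = ((179107 + 29061) - (8 + 1196836 + 287722 - 1094*I*sqrt(2))) + 4354623 = (208168 - (1484566 - 1094*I*sqrt(2))) + 4354623 = (208168 + (-1484566 + 1094*I*sqrt(2))) + 4354623 = (-1276398 + 1094*I*sqrt(2)) + 4354623 = 3078225 + 1094*I*sqrt(2)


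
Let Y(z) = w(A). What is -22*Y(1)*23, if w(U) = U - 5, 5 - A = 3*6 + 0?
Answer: 9108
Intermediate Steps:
A = -13 (A = 5 - (3*6 + 0) = 5 - (18 + 0) = 5 - 1*18 = 5 - 18 = -13)
w(U) = -5 + U
Y(z) = -18 (Y(z) = -5 - 13 = -18)
-22*Y(1)*23 = -22*(-18)*23 = 396*23 = 9108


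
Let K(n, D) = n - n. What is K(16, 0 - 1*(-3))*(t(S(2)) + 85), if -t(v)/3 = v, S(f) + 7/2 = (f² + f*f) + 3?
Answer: 0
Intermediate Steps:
K(n, D) = 0
S(f) = -½ + 2*f² (S(f) = -7/2 + ((f² + f*f) + 3) = -7/2 + ((f² + f²) + 3) = -7/2 + (2*f² + 3) = -7/2 + (3 + 2*f²) = -½ + 2*f²)
t(v) = -3*v
K(16, 0 - 1*(-3))*(t(S(2)) + 85) = 0*(-3*(-½ + 2*2²) + 85) = 0*(-3*(-½ + 2*4) + 85) = 0*(-3*(-½ + 8) + 85) = 0*(-3*15/2 + 85) = 0*(-45/2 + 85) = 0*(125/2) = 0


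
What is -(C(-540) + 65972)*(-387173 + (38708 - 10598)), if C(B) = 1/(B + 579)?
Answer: 923836424267/39 ≈ 2.3688e+10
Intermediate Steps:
C(B) = 1/(579 + B)
-(C(-540) + 65972)*(-387173 + (38708 - 10598)) = -(1/(579 - 540) + 65972)*(-387173 + (38708 - 10598)) = -(1/39 + 65972)*(-387173 + 28110) = -(1/39 + 65972)*(-359063) = -2572909*(-359063)/39 = -1*(-923836424267/39) = 923836424267/39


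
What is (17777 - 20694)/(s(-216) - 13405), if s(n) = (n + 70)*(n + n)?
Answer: -2917/49667 ≈ -0.058731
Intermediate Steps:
s(n) = 2*n*(70 + n) (s(n) = (70 + n)*(2*n) = 2*n*(70 + n))
(17777 - 20694)/(s(-216) - 13405) = (17777 - 20694)/(2*(-216)*(70 - 216) - 13405) = -2917/(2*(-216)*(-146) - 13405) = -2917/(63072 - 13405) = -2917/49667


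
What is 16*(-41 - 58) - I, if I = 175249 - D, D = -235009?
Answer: -411842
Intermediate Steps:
I = 410258 (I = 175249 - 1*(-235009) = 175249 + 235009 = 410258)
16*(-41 - 58) - I = 16*(-41 - 58) - 1*410258 = 16*(-99) - 410258 = -1584 - 410258 = -411842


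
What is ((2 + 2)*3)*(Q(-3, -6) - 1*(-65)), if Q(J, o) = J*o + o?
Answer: 924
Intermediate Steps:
Q(J, o) = o + J*o
((2 + 2)*3)*(Q(-3, -6) - 1*(-65)) = ((2 + 2)*3)*(-6*(1 - 3) - 1*(-65)) = (4*3)*(-6*(-2) + 65) = 12*(12 + 65) = 12*77 = 924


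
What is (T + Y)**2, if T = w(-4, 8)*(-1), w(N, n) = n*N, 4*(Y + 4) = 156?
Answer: 4489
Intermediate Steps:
Y = 35 (Y = -4 + (1/4)*156 = -4 + 39 = 35)
w(N, n) = N*n
T = 32 (T = -4*8*(-1) = -32*(-1) = 32)
(T + Y)**2 = (32 + 35)**2 = 67**2 = 4489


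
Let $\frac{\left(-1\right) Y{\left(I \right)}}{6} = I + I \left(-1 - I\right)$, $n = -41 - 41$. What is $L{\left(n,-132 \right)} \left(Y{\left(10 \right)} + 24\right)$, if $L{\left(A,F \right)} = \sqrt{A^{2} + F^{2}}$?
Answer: $1248 \sqrt{6037} \approx 96967.0$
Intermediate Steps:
$n = -82$ ($n = -41 - 41 = -82$)
$Y{\left(I \right)} = - 6 I - 6 I \left(-1 - I\right)$ ($Y{\left(I \right)} = - 6 \left(I + I \left(-1 - I\right)\right) = - 6 I - 6 I \left(-1 - I\right)$)
$L{\left(n,-132 \right)} \left(Y{\left(10 \right)} + 24\right) = \sqrt{\left(-82\right)^{2} + \left(-132\right)^{2}} \left(6 \cdot 10^{2} + 24\right) = \sqrt{6724 + 17424} \left(6 \cdot 100 + 24\right) = \sqrt{24148} \left(600 + 24\right) = 2 \sqrt{6037} \cdot 624 = 1248 \sqrt{6037}$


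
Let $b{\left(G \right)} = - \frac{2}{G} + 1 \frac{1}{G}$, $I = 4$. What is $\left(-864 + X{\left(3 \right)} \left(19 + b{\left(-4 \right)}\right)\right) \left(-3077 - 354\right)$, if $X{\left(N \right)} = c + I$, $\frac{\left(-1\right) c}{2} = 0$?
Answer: $2700197$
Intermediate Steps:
$c = 0$ ($c = \left(-2\right) 0 = 0$)
$b{\left(G \right)} = - \frac{1}{G}$ ($b{\left(G \right)} = - \frac{2}{G} + \frac{1}{G} = - \frac{1}{G}$)
$X{\left(N \right)} = 4$ ($X{\left(N \right)} = 0 + 4 = 4$)
$\left(-864 + X{\left(3 \right)} \left(19 + b{\left(-4 \right)}\right)\right) \left(-3077 - 354\right) = \left(-864 + 4 \left(19 - \frac{1}{-4}\right)\right) \left(-3077 - 354\right) = \left(-864 + 4 \left(19 - - \frac{1}{4}\right)\right) \left(-3431\right) = \left(-864 + 4 \left(19 + \frac{1}{4}\right)\right) \left(-3431\right) = \left(-864 + 4 \cdot \frac{77}{4}\right) \left(-3431\right) = \left(-864 + 77\right) \left(-3431\right) = \left(-787\right) \left(-3431\right) = 2700197$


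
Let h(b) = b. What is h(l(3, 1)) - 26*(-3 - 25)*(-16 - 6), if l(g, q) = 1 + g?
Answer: -16012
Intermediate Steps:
h(l(3, 1)) - 26*(-3 - 25)*(-16 - 6) = (1 + 3) - 26*(-3 - 25)*(-16 - 6) = 4 - (-728)*(-22) = 4 - 26*616 = 4 - 16016 = -16012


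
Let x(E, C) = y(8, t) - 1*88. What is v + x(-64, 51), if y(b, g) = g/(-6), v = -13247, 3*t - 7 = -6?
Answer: -240031/18 ≈ -13335.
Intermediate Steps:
t = ⅓ (t = 7/3 + (⅓)*(-6) = 7/3 - 2 = ⅓ ≈ 0.33333)
y(b, g) = -g/6 (y(b, g) = g*(-⅙) = -g/6)
x(E, C) = -1585/18 (x(E, C) = -⅙*⅓ - 1*88 = -1/18 - 88 = -1585/18)
v + x(-64, 51) = -13247 - 1585/18 = -240031/18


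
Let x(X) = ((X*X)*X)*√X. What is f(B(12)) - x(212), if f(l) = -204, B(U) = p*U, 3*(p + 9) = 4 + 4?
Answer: -204 - 19056256*√53 ≈ -1.3873e+8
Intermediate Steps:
p = -19/3 (p = -9 + (4 + 4)/3 = -9 + (⅓)*8 = -9 + 8/3 = -19/3 ≈ -6.3333)
x(X) = X^(7/2) (x(X) = (X²*X)*√X = X³*√X = X^(7/2))
B(U) = -19*U/3
f(B(12)) - x(212) = -204 - 212^(7/2) = -204 - 19056256*√53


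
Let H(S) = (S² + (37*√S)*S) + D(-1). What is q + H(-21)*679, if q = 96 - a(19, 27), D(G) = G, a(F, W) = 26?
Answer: 298830 - 527583*I*√21 ≈ 2.9883e+5 - 2.4177e+6*I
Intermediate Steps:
q = 70 (q = 96 - 1*26 = 96 - 26 = 70)
H(S) = -1 + S² + 37*S^(3/2) (H(S) = (S² + (37*√S)*S) - 1 = (S² + 37*S^(3/2)) - 1 = -1 + S² + 37*S^(3/2))
q + H(-21)*679 = 70 + (-1 + (-21)² + 37*(-21)^(3/2))*679 = 70 + (-1 + 441 + 37*(-21*I*√21))*679 = 70 + (-1 + 441 - 777*I*√21)*679 = 70 + (440 - 777*I*√21)*679 = 70 + (298760 - 527583*I*√21) = 298830 - 527583*I*√21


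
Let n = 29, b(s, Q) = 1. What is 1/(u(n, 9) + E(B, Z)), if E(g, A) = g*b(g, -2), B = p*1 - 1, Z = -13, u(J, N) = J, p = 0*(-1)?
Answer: 1/28 ≈ 0.035714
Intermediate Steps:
p = 0
B = -1 (B = 0*1 - 1 = 0 - 1 = -1)
E(g, A) = g (E(g, A) = g*1 = g)
1/(u(n, 9) + E(B, Z)) = 1/(29 - 1) = 1/28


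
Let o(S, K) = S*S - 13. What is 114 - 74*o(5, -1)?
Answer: -774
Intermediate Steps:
o(S, K) = -13 + S² (o(S, K) = S² - 13 = -13 + S²)
114 - 74*o(5, -1) = 114 - 74*(-13 + 5²) = 114 - 74*(-13 + 25) = 114 - 74*12 = 114 - 888 = -774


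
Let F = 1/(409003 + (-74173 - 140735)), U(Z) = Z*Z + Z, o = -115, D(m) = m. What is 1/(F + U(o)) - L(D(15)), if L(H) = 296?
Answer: -753197099401/2544585451 ≈ -296.00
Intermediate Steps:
U(Z) = Z + Z² (U(Z) = Z² + Z = Z + Z²)
F = 1/194095 (F = 1/(409003 - 214908) = 1/194095 ≈ 5.1521e-6)
1/(F + U(o)) - L(D(15)) = 1/(1/194095 - 115*(1 - 115)) - 1*296 = 1/(1/194095 - 115*(-114)) - 296 = 1/(1/194095 + 13110) - 296 = 1/(2544585451/194095) - 296 = 194095/2544585451 - 296 = -753197099401/2544585451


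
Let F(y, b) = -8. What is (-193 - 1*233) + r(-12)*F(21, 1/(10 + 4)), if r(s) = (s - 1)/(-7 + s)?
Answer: -8198/19 ≈ -431.47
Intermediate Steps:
r(s) = (-1 + s)/(-7 + s)
(-193 - 1*233) + r(-12)*F(21, 1/(10 + 4)) = (-193 - 1*233) + ((-1 - 12)/(-7 - 12))*(-8) = (-193 - 233) + (-13/(-19))*(-8) = -426 - 1/19*(-13)*(-8) = -426 + (13/19)*(-8) = -426 - 104/19 = -8198/19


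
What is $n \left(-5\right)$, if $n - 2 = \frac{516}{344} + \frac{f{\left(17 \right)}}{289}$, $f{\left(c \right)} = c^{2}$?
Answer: $- \frac{45}{2} \approx -22.5$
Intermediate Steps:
$n = \frac{9}{2}$ ($n = 2 + \left(\frac{516}{344} + \frac{17^{2}}{289}\right) = 2 + \left(516 \cdot \frac{1}{344} + 289 \cdot \frac{1}{289}\right) = 2 + \left(\frac{3}{2} + 1\right) = 2 + \frac{5}{2} = \frac{9}{2} \approx 4.5$)
$n \left(-5\right) = \frac{9}{2} \left(-5\right) = - \frac{45}{2}$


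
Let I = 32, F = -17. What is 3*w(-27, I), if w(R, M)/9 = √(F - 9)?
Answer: 27*I*√26 ≈ 137.67*I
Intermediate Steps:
w(R, M) = 9*I*√26 (w(R, M) = 9*√(-17 - 9) = 9*√(-26) = 9*(I*√26) = 9*I*√26)
3*w(-27, I) = 3*(9*I*√26) = 27*I*√26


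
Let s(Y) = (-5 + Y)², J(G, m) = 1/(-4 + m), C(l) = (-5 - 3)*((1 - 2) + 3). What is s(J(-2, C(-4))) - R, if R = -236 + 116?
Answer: 58201/400 ≈ 145.50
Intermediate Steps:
C(l) = -16 (C(l) = -8*(-1 + 3) = -8*2 = -16)
R = -120
s(J(-2, C(-4))) - R = (-5 + 1/(-4 - 16))² - 1*(-120) = (-5 + 1/(-20))² + 120 = (-5 - 1/20)² + 120 = (-101/20)² + 120 = 10201/400 + 120 = 58201/400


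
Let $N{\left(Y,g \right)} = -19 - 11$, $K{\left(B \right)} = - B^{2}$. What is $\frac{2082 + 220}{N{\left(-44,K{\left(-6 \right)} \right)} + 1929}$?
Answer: $\frac{2302}{1899} \approx 1.2122$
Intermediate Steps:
$N{\left(Y,g \right)} = -30$ ($N{\left(Y,g \right)} = -19 - 11 = -30$)
$\frac{2082 + 220}{N{\left(-44,K{\left(-6 \right)} \right)} + 1929} = \frac{2082 + 220}{-30 + 1929} = \frac{2302}{1899}$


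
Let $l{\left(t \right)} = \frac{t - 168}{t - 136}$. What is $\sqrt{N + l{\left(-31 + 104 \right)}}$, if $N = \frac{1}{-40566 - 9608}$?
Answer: $\frac{\sqrt{1674069006806}}{1053654} \approx 1.228$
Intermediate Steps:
$l{\left(t \right)} = \frac{-168 + t}{-136 + t}$
$N = - \frac{1}{50174}$ ($N = \frac{1}{-50174} = - \frac{1}{50174} \approx -1.9931 \cdot 10^{-5}$)
$\sqrt{N + l{\left(-31 + 104 \right)}} = \sqrt{- \frac{1}{50174} + \frac{-168 + \left(-31 + 104\right)}{-136 + \left(-31 + 104\right)}} = \sqrt{- \frac{1}{50174} + \frac{-168 + 73}{-136 + 73}} = \sqrt{- \frac{1}{50174} + \frac{1}{-63} \left(-95\right)} = \sqrt{- \frac{1}{50174} - - \frac{95}{63}} = \sqrt{- \frac{1}{50174} + \frac{95}{63}} = \sqrt{\frac{4766467}{3160962}} = \frac{\sqrt{1674069006806}}{1053654}$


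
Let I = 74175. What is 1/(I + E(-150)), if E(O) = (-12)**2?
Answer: 1/74319 ≈ 1.3456e-5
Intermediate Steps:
E(O) = 144
1/(I + E(-150)) = 1/(74175 + 144) = 1/74319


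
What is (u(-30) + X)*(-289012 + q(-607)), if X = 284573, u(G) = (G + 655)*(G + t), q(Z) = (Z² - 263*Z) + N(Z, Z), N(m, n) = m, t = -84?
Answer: 50871349133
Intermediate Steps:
q(Z) = Z² - 262*Z (q(Z) = (Z² - 263*Z) + Z = Z² - 262*Z)
u(G) = (-84 + G)*(655 + G) (u(G) = (G + 655)*(G - 84) = (655 + G)*(-84 + G) = (-84 + G)*(655 + G))
(u(-30) + X)*(-289012 + q(-607)) = ((-55020 + (-30)² + 571*(-30)) + 284573)*(-289012 - 607*(-262 - 607)) = ((-55020 + 900 - 17130) + 284573)*(-289012 - 607*(-869)) = (-71250 + 284573)*(-289012 + 527483) = 213323*238471 = 50871349133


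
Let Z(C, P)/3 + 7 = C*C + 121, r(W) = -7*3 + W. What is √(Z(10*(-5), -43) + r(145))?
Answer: √7966 ≈ 89.252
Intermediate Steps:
r(W) = -21 + W
Z(C, P) = 342 + 3*C² (Z(C, P) = -21 + 3*(C*C + 121) = -21 + 3*(C² + 121) = -21 + 3*(121 + C²) = -21 + (363 + 3*C²) = 342 + 3*C²)
√(Z(10*(-5), -43) + r(145)) = √((342 + 3*(10*(-5))²) + (-21 + 145)) = √((342 + 3*(-50)²) + 124) = √((342 + 3*2500) + 124) = √((342 + 7500) + 124) = √(7842 + 124) = √7966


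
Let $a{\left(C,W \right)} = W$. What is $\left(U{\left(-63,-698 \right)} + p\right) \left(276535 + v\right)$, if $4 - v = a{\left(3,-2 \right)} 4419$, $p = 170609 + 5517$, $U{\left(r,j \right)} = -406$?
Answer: $50146446440$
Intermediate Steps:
$p = 176126$
$v = 8842$ ($v = 4 - \left(-2\right) 4419 = 4 - -8838 = 4 + 8838 = 8842$)
$\left(U{\left(-63,-698 \right)} + p\right) \left(276535 + v\right) = \left(-406 + 176126\right) \left(276535 + 8842\right) = 175720 \cdot 285377 = 50146446440$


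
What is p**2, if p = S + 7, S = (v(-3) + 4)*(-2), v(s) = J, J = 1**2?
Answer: 9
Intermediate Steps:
J = 1
v(s) = 1
S = -10 (S = (1 + 4)*(-2) = 5*(-2) = -10)
p = -3 (p = -10 + 7 = -3)
p**2 = (-3)**2 = 9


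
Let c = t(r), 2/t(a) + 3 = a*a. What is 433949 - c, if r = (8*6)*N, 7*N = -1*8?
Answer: 63924593143/147309 ≈ 4.3395e+5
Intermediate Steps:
N = -8/7 (N = (-1*8)/7 = (1/7)*(-8) = -8/7 ≈ -1.1429)
r = -384/7 (r = (8*6)*(-8/7) = 48*(-8/7) = -384/7 ≈ -54.857)
t(a) = 2/(-3 + a**2) (t(a) = 2/(-3 + a*a) = 2/(-3 + a**2))
c = 98/147309 (c = 2/(-3 + (-384/7)**2) = 2/(-3 + 147456/49) = 2/(147309/49) = 2*(49/147309) = 98/147309 ≈ 0.00066527)
433949 - c = 433949 - 1*98/147309 = 433949 - 98/147309 = 63924593143/147309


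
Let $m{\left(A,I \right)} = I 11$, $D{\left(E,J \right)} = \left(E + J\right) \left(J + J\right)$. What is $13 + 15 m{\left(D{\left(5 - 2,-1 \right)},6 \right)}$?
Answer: $1003$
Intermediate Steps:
$D{\left(E,J \right)} = 2 J \left(E + J\right)$ ($D{\left(E,J \right)} = \left(E + J\right) 2 J = 2 J \left(E + J\right)$)
$m{\left(A,I \right)} = 11 I$
$13 + 15 m{\left(D{\left(5 - 2,-1 \right)},6 \right)} = 13 + 15 \cdot 11 \cdot 6 = 13 + 15 \cdot 66 = 13 + 990 = 1003$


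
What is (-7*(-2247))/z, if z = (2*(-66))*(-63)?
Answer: 749/396 ≈ 1.8914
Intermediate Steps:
z = 8316 (z = -132*(-63) = 8316)
(-7*(-2247))/z = -7*(-2247)/8316 = 15729*(1/8316) = 749/396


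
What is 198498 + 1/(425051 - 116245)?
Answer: 61297373389/308806 ≈ 1.9850e+5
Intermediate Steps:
198498 + 1/(425051 - 116245) = 198498 + 1/308806 = 61297373389/308806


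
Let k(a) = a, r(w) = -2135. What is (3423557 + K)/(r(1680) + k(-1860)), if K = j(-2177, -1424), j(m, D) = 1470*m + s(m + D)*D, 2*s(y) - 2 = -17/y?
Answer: -799204639/14385995 ≈ -55.554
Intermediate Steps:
s(y) = 1 - 17/(2*y) (s(y) = 1 + (-17/y)/2 = 1 - 17/(2*y))
j(m, D) = 1470*m + D*(-17/2 + D + m)/(D + m) (j(m, D) = 1470*m + ((-17/2 + (m + D))/(m + D))*D = 1470*m + ((-17/2 + (D + m))/(D + m))*D = 1470*m + ((-17/2 + D + m)/(D + m))*D = 1470*m + D*(-17/2 + D + m)/(D + m))
K = -11529024118/3601 (K = ((1/2)*(-1424)*(-17 + 2*(-1424) + 2*(-2177)) + 1470*(-2177)*(-1424 - 2177))/(-1424 - 2177) = ((1/2)*(-1424)*(-17 - 2848 - 4354) + 1470*(-2177)*(-3601))/(-3601) = -((1/2)*(-1424)*(-7219) + 11523884190)/3601 = -(5139928 + 11523884190)/3601 = -1/3601*11529024118 = -11529024118/3601 ≈ -3.2016e+6)
(3423557 + K)/(r(1680) + k(-1860)) = (3423557 - 11529024118/3601)/(-2135 - 1860) = (799204639/3601)/(-3995) = (799204639/3601)*(-1/3995) = -799204639/14385995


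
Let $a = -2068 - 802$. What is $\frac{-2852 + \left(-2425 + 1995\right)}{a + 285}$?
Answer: $\frac{3282}{2585} \approx 1.2696$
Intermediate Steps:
$a = -2870$ ($a = -2068 + \left(-1090 + 288\right) = -2068 - 802 = -2870$)
$\frac{-2852 + \left(-2425 + 1995\right)}{a + 285} = \frac{-2852 + \left(-2425 + 1995\right)}{-2870 + 285} = \frac{-2852 - 430}{-2585} = \left(-3282\right) \left(- \frac{1}{2585}\right) = \frac{3282}{2585}$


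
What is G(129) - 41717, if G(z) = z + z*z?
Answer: -24947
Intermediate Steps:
G(z) = z + z²
G(129) - 41717 = 129*(1 + 129) - 41717 = 129*130 - 41717 = 16770 - 41717 = -24947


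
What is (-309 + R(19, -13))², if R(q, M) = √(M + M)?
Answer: (309 - I*√26)² ≈ 95455.0 - 3151.2*I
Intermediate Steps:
R(q, M) = √2*√M (R(q, M) = √(2*M) = √2*√M)
(-309 + R(19, -13))² = (-309 + √2*√(-13))² = (-309 + √2*(I*√13))² = (-309 + I*√26)²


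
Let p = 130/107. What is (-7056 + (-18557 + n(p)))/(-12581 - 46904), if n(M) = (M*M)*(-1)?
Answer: 293260137/681043765 ≈ 0.43060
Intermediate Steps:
p = 130/107 (p = 130*(1/107) = 130/107 ≈ 1.2150)
n(M) = -M**2 (n(M) = M**2*(-1) = -M**2)
(-7056 + (-18557 + n(p)))/(-12581 - 46904) = (-7056 + (-18557 - (130/107)**2))/(-12581 - 46904) = (-7056 + (-18557 - 1*16900/11449))/(-59485) = (-7056 + (-18557 - 16900/11449))*(-1/59485) = (-7056 - 212475993/11449)*(-1/59485) = -293260137/11449*(-1/59485) = 293260137/681043765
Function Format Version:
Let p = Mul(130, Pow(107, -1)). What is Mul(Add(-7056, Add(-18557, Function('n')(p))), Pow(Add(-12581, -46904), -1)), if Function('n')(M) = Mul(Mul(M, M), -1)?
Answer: Rational(293260137, 681043765) ≈ 0.43060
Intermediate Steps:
p = Rational(130, 107) (p = Mul(130, Rational(1, 107)) = Rational(130, 107) ≈ 1.2150)
Function('n')(M) = Mul(-1, Pow(M, 2)) (Function('n')(M) = Mul(Pow(M, 2), -1) = Mul(-1, Pow(M, 2)))
Mul(Add(-7056, Add(-18557, Function('n')(p))), Pow(Add(-12581, -46904), -1)) = Mul(Add(-7056, Add(-18557, Mul(-1, Pow(Rational(130, 107), 2)))), Pow(Add(-12581, -46904), -1)) = Mul(Add(-7056, Add(-18557, Mul(-1, Rational(16900, 11449)))), Pow(-59485, -1)) = Mul(Add(-7056, Add(-18557, Rational(-16900, 11449))), Rational(-1, 59485)) = Mul(Add(-7056, Rational(-212475993, 11449)), Rational(-1, 59485)) = Mul(Rational(-293260137, 11449), Rational(-1, 59485)) = Rational(293260137, 681043765)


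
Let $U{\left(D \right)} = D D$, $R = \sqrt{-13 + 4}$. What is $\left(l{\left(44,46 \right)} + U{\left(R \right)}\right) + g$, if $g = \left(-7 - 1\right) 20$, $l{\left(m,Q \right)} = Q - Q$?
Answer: $-169$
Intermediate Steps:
$l{\left(m,Q \right)} = 0$
$R = 3 i$ ($R = \sqrt{-9} = 3 i \approx 3.0 i$)
$U{\left(D \right)} = D^{2}$
$g = -160$ ($g = \left(-8\right) 20 = -160$)
$\left(l{\left(44,46 \right)} + U{\left(R \right)}\right) + g = \left(0 + \left(3 i\right)^{2}\right) - 160 = \left(0 - 9\right) - 160 = -9 - 160 = -169$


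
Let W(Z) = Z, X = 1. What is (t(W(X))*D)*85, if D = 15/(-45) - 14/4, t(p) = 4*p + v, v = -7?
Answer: 1955/2 ≈ 977.50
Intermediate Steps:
t(p) = -7 + 4*p (t(p) = 4*p - 7 = -7 + 4*p)
D = -23/6 (D = 15*(-1/45) - 14*¼ = -⅓ - 7/2 = -23/6 ≈ -3.8333)
(t(W(X))*D)*85 = ((-7 + 4*1)*(-23/6))*85 = ((-7 + 4)*(-23/6))*85 = -3*(-23/6)*85 = (23/2)*85 = 1955/2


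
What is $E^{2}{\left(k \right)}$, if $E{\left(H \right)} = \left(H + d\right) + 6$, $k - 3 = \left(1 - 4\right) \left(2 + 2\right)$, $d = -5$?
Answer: $64$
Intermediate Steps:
$k = -9$ ($k = 3 + \left(1 - 4\right) \left(2 + 2\right) = 3 - 12 = -9$)
$E{\left(H \right)} = 1 + H$ ($E{\left(H \right)} = \left(H - 5\right) + 6 = \left(-5 + H\right) + 6 = 1 + H$)
$E^{2}{\left(k \right)} = \left(1 - 9\right)^{2} = \left(-8\right)^{2} = 64$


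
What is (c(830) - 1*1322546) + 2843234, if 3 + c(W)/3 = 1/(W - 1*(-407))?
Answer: 1881079926/1237 ≈ 1.5207e+6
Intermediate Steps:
c(W) = -9 + 3/(407 + W) (c(W) = -9 + 3/(W - 1*(-407)) = -9 + 3/(W + 407) = -9 + 3/(407 + W))
(c(830) - 1*1322546) + 2843234 = (3*(-1220 - 3*830)/(407 + 830) - 1*1322546) + 2843234 = (3*(-1220 - 2490)/1237 - 1322546) + 2843234 = (3*(1/1237)*(-3710) - 1322546) + 2843234 = (-11130/1237 - 1322546) + 2843234 = -1636000532/1237 + 2843234 = 1881079926/1237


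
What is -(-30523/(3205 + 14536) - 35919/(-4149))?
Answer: -56733228/8178601 ≈ -6.9368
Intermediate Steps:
-(-30523/(3205 + 14536) - 35919/(-4149)) = -(-30523/17741 - 35919*(-1/4149)) = -(-30523*1/17741 + 3991/461) = -(-30523/17741 + 3991/461) = -1*56733228/8178601 = -56733228/8178601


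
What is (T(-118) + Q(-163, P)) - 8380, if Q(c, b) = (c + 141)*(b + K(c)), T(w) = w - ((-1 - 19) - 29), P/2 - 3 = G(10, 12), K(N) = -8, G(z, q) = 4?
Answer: -8581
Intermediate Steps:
P = 14 (P = 6 + 2*4 = 6 + 8 = 14)
T(w) = 49 + w (T(w) = w - (-20 - 29) = w - 1*(-49) = w + 49 = 49 + w)
Q(c, b) = (-8 + b)*(141 + c) (Q(c, b) = (c + 141)*(b - 8) = (141 + c)*(-8 + b) = (-8 + b)*(141 + c))
(T(-118) + Q(-163, P)) - 8380 = ((49 - 118) + (-1128 - 8*(-163) + 141*14 + 14*(-163))) - 8380 = (-69 + (-1128 + 1304 + 1974 - 2282)) - 8380 = (-69 - 132) - 8380 = -201 - 8380 = -8581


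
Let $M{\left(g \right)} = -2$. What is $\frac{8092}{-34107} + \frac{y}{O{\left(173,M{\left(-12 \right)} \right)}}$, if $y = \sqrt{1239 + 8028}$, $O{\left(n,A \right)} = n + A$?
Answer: $- \frac{8092}{34107} + \frac{\sqrt{9267}}{171} \approx 0.3257$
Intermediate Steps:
$O{\left(n,A \right)} = A + n$
$y = \sqrt{9267} \approx 96.265$
$\frac{8092}{-34107} + \frac{y}{O{\left(173,M{\left(-12 \right)} \right)}} = \frac{8092}{-34107} + \frac{\sqrt{9267}}{-2 + 173} = 8092 \left(- \frac{1}{34107}\right) + \frac{\sqrt{9267}}{171} = - \frac{8092}{34107} + \sqrt{9267} \cdot \frac{1}{171} = - \frac{8092}{34107} + \frac{\sqrt{9267}}{171}$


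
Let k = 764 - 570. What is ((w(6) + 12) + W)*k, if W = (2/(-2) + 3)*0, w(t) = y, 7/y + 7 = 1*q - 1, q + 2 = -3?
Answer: 28906/13 ≈ 2223.5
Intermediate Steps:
q = -5 (q = -2 - 3 = -5)
y = -7/13 (y = 7/(-7 + (1*(-5) - 1)) = 7/(-7 + (-5 - 1)) = 7/(-7 - 6) = 7/(-13) = 7*(-1/13) = -7/13 ≈ -0.53846)
w(t) = -7/13
k = 194
W = 0 (W = (2*(-½) + 3)*0 = (-1 + 3)*0 = 2*0 = 0)
((w(6) + 12) + W)*k = ((-7/13 + 12) + 0)*194 = (149/13 + 0)*194 = (149/13)*194 = 28906/13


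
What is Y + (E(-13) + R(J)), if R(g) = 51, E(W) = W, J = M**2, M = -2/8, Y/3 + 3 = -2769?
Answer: -8278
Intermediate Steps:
Y = -8316 (Y = -9 + 3*(-2769) = -9 - 8307 = -8316)
M = -1/4 (M = -2*1/8 = -1/4 ≈ -0.25000)
J = 1/16 (J = (-1/4)**2 = 1/16 ≈ 0.062500)
Y + (E(-13) + R(J)) = -8316 + (-13 + 51) = -8316 + 38 = -8278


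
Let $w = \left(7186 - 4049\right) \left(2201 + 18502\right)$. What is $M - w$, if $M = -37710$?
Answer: $-64983021$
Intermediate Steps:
$w = 64945311$ ($w = 3137 \cdot 20703 = 64945311$)
$M - w = -37710 - 64945311 = -64983021$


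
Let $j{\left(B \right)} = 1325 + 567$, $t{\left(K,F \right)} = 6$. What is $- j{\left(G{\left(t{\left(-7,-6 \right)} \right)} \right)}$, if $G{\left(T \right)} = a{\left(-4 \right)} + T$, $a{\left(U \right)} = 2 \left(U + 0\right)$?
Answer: $-1892$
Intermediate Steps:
$a{\left(U \right)} = 2 U$
$G{\left(T \right)} = -8 + T$ ($G{\left(T \right)} = 2 \left(-4\right) + T = -8 + T$)
$j{\left(B \right)} = 1892$
$- j{\left(G{\left(t{\left(-7,-6 \right)} \right)} \right)} = \left(-1\right) 1892 = -1892$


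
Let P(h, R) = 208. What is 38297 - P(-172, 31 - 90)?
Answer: 38089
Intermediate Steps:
38297 - P(-172, 31 - 90) = 38297 - 1*208 = 38297 - 208 = 38089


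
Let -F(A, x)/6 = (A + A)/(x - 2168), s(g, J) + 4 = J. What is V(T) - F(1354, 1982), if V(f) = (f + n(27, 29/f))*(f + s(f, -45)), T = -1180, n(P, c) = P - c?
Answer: 51830913149/36580 ≈ 1.4169e+6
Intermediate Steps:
s(g, J) = -4 + J
F(A, x) = -12*A/(-2168 + x) (F(A, x) = -6*(A + A)/(x - 2168) = -6*2*A/(-2168 + x) = -12*A/(-2168 + x))
V(f) = (-49 + f)*(27 + f - 29/f) (V(f) = (f + (27 - 29/f))*(f + (-4 - 45)) = (f + (27 - 29/f))*(f - 49) = (27 + f - 29/f)*(-49 + f) = (-49 + f)*(27 + f - 29/f))
V(T) - F(1354, 1982) = (-1352 + (-1180)**2 - 22*(-1180) + 1421/(-1180)) - (-12)*1354/(-2168 + 1982) = (-1352 + 1392400 + 25960 + 1421*(-1/1180)) - (-12)*1354/(-186) = (-1352 + 1392400 + 25960 - 1421/1180) - (-12)*1354*(-1)/186 = 1672068019/1180 - 1*2708/31 = 1672068019/1180 - 2708/31 = 51830913149/36580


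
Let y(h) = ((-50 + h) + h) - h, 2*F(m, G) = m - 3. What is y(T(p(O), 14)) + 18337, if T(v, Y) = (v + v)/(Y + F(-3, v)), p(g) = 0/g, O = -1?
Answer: 18287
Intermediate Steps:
p(g) = 0
F(m, G) = -3/2 + m/2 (F(m, G) = (m - 3)/2 = (-3 + m)/2 = -3/2 + m/2)
T(v, Y) = 2*v/(-3 + Y) (T(v, Y) = (v + v)/(Y + (-3/2 + (1/2)*(-3))) = (2*v)/(Y + (-3/2 - 3/2)) = (2*v)/(Y - 3) = (2*v)/(-3 + Y) = 2*v/(-3 + Y))
y(h) = -50 + h (y(h) = (-50 + 2*h) - h = -50 + h)
y(T(p(O), 14)) + 18337 = (-50 + 2*0/(-3 + 14)) + 18337 = (-50 + 2*0/11) + 18337 = (-50 + 2*0*(1/11)) + 18337 = (-50 + 0) + 18337 = -50 + 18337 = 18287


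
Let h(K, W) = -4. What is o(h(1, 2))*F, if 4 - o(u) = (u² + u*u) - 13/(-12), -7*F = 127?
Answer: 44323/84 ≈ 527.65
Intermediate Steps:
F = -127/7 (F = -⅐*127 = -127/7 ≈ -18.143)
o(u) = 35/12 - 2*u² (o(u) = 4 - ((u² + u*u) - 13/(-12)) = 4 - ((u² + u²) - 13*(-1/12)) = 4 - (2*u² + 13/12) = 4 - (13/12 + 2*u²) = 4 + (-13/12 - 2*u²) = 35/12 - 2*u²)
o(h(1, 2))*F = (35/12 - 2*(-4)²)*(-127/7) = (35/12 - 2*16)*(-127/7) = (35/12 - 32)*(-127/7) = -349/12*(-127/7) = 44323/84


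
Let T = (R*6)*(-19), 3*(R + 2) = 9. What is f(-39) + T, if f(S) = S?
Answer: -153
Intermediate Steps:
R = 1 (R = -2 + (1/3)*9 = -2 + 3 = 1)
T = -114 (T = (1*6)*(-19) = 6*(-19) = -114)
f(-39) + T = -39 - 114 = -153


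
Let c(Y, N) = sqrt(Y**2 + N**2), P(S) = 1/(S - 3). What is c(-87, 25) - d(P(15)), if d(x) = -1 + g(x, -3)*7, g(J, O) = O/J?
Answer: 253 + sqrt(8194) ≈ 343.52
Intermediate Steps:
P(S) = 1/(-3 + S)
d(x) = -1 - 21/x (d(x) = -1 - 3/x*7 = -1 - 21/x)
c(Y, N) = sqrt(N**2 + Y**2)
c(-87, 25) - d(P(15)) = sqrt(25**2 + (-87)**2) - (-21 - 1/(-3 + 15))/(1/(-3 + 15)) = sqrt(625 + 7569) - (-21 - 1/12)/(1/12) = sqrt(8194) - (-21 - 1*1/12)/1/12 = sqrt(8194) - 12*(-21 - 1/12) = sqrt(8194) - 12*(-253)/12 = sqrt(8194) - 1*(-253) = sqrt(8194) + 253 = 253 + sqrt(8194)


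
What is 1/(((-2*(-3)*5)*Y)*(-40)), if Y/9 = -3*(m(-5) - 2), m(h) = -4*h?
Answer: 1/583200 ≈ 1.7147e-6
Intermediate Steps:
Y = -486 (Y = 9*(-3*(-4*(-5) - 2)) = 9*(-3*(20 - 2)) = 9*(-3*18) = 9*(-54) = -486)
1/(((-2*(-3)*5)*Y)*(-40)) = 1/(((-2*(-3)*5)*(-486))*(-40)) = 1/(((6*5)*(-486))*(-40)) = 1/((30*(-486))*(-40)) = 1/(-14580*(-40)) = 1/583200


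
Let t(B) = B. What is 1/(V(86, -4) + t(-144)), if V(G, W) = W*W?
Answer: -1/128 ≈ -0.0078125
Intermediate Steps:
V(G, W) = W²
1/(V(86, -4) + t(-144)) = 1/((-4)² - 144) = 1/(16 - 144) = 1/(-128) = -1/128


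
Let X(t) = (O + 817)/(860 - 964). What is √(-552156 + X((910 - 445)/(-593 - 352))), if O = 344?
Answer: I*√1493060010/52 ≈ 743.08*I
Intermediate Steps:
X(t) = -1161/104 (X(t) = (344 + 817)/(860 - 964) = 1161/(-104) = 1161*(-1/104) = -1161/104)
√(-552156 + X((910 - 445)/(-593 - 352))) = √(-552156 - 1161/104) = √(-57425385/104) = I*√1493060010/52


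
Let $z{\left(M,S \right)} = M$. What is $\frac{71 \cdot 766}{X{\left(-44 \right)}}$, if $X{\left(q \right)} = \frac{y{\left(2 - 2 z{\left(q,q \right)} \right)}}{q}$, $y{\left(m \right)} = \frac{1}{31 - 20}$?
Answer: $-26322824$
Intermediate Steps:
$y{\left(m \right)} = \frac{1}{11}$
$X{\left(q \right)} = \frac{1}{11 q}$
$\frac{71 \cdot 766}{X{\left(-44 \right)}} = \frac{71 \cdot 766}{\frac{1}{11} \frac{1}{-44}} = \frac{54386}{\frac{1}{11} \left(- \frac{1}{44}\right)} = \frac{54386}{- \frac{1}{484}} = 54386 \left(-484\right) = -26322824$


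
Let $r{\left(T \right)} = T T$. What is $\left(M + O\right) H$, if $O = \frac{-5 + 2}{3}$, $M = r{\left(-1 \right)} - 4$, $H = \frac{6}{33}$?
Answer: $- \frac{8}{11} \approx -0.72727$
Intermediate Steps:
$r{\left(T \right)} = T^{2}$
$H = \frac{2}{11}$ ($H = 6 \cdot \frac{1}{33} = \frac{2}{11} \approx 0.18182$)
$M = -3$ ($M = \left(-1\right)^{2} - 4 = 1 - 4 = -3$)
$O = -1$ ($O = \frac{1}{3} \left(-3\right) = -1$)
$\left(M + O\right) H = \left(-3 - 1\right) \frac{2}{11} = \left(-4\right) \frac{2}{11} = - \frac{8}{11}$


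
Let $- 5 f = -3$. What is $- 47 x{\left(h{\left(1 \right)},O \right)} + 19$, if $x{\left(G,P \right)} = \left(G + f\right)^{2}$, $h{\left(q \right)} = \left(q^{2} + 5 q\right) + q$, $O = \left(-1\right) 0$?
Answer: $- \frac{67393}{25} \approx -2695.7$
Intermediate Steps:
$f = \frac{3}{5}$ ($f = \left(- \frac{1}{5}\right) \left(-3\right) = \frac{3}{5} \approx 0.6$)
$O = 0$
$h{\left(q \right)} = q^{2} + 6 q$
$x{\left(G,P \right)} = \left(\frac{3}{5} + G\right)^{2}$ ($x{\left(G,P \right)} = \left(G + \frac{3}{5}\right)^{2} = \left(\frac{3}{5} + G\right)^{2}$)
$- 47 x{\left(h{\left(1 \right)},O \right)} + 19 = - 47 \frac{\left(3 + 5 \cdot 1 \left(6 + 1\right)\right)^{2}}{25} + 19 = - 47 \frac{\left(3 + 5 \cdot 1 \cdot 7\right)^{2}}{25} + 19 = - 47 \frac{\left(3 + 5 \cdot 7\right)^{2}}{25} + 19 = - 47 \frac{\left(3 + 35\right)^{2}}{25} + 19 = - 47 \frac{38^{2}}{25} + 19 = - 47 \cdot \frac{1}{25} \cdot 1444 + 19 = \left(-47\right) \frac{1444}{25} + 19 = - \frac{67868}{25} + 19 = - \frac{67393}{25}$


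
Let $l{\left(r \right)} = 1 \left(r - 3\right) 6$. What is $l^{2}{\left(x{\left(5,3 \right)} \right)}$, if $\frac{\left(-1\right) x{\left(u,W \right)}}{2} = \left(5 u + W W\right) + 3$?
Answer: $213444$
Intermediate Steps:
$x{\left(u,W \right)} = -6 - 10 u - 2 W^{2}$ ($x{\left(u,W \right)} = - 2 \left(\left(5 u + W W\right) + 3\right) = - 2 \left(\left(5 u + W^{2}\right) + 3\right) = - 2 \left(\left(W^{2} + 5 u\right) + 3\right) = - 2 \left(3 + W^{2} + 5 u\right) = -6 - 10 u - 2 W^{2}$)
$l{\left(r \right)} = -18 + 6 r$ ($l{\left(r \right)} = 1 \left(r - 3\right) 6 = 1 \left(-3 + r\right) 6 = \left(-3 + r\right) 6 = -18 + 6 r$)
$l^{2}{\left(x{\left(5,3 \right)} \right)} = \left(-18 + 6 \left(-6 - 50 - 2 \cdot 3^{2}\right)\right)^{2} = \left(-18 + 6 \left(-6 - 50 - 18\right)\right)^{2} = \left(-18 + 6 \left(-74\right)\right)^{2} = \left(-18 - 444\right)^{2} = \left(-462\right)^{2} = 213444$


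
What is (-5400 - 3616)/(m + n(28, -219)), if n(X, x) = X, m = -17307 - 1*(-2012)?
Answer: 1288/2181 ≈ 0.59056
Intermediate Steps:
m = -15295 (m = -17307 + 2012 = -15295)
(-5400 - 3616)/(m + n(28, -219)) = (-5400 - 3616)/(-15295 + 28) = -9016/(-15267) = -9016*(-1/15267) = 1288/2181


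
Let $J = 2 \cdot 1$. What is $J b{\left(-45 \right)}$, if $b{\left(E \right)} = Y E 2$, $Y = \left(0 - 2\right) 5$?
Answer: $1800$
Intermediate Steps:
$Y = -10$ ($Y = \left(-2\right) 5 = -10$)
$b{\left(E \right)} = - 20 E$ ($b{\left(E \right)} = - 10 E 2 = - 20 E$)
$J = 2$
$J b{\left(-45 \right)} = 2 \left(\left(-20\right) \left(-45\right)\right) = 2 \cdot 900 = 1800$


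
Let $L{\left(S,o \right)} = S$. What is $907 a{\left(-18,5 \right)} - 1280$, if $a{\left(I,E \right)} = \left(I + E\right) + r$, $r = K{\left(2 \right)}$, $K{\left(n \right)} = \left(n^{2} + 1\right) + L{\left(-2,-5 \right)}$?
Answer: $-10350$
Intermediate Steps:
$K{\left(n \right)} = -1 + n^{2}$ ($K{\left(n \right)} = \left(n^{2} + 1\right) - 2 = \left(1 + n^{2}\right) - 2 = -1 + n^{2}$)
$r = 3$ ($r = -1 + 2^{2} = -1 + 4 = 3$)
$a{\left(I,E \right)} = 3 + E + I$ ($a{\left(I,E \right)} = \left(I + E\right) + 3 = \left(E + I\right) + 3 = 3 + E + I$)
$907 a{\left(-18,5 \right)} - 1280 = 907 \left(3 + 5 - 18\right) - 1280 = 907 \left(-10\right) - 1280 = -9070 - 1280 = -10350$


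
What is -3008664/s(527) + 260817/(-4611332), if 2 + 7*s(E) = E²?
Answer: -97190075986095/1280691402364 ≈ -75.889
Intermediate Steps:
s(E) = -2/7 + E²/7
-3008664/s(527) + 260817/(-4611332) = -3008664/(-2/7 + (⅐)*527²) + 260817/(-4611332) = -3008664/(-2/7 + (⅐)*277729) + 260817*(-1/4611332) = -3008664/(-2/7 + 277729/7) - 260817/4611332 = -3008664/277727/7 - 260817/4611332 = -3008664*7/277727 - 260817/4611332 = -21060648/277727 - 260817/4611332 = -97190075986095/1280691402364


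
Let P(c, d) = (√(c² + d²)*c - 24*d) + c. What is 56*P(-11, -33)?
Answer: 43736 - 6776*√10 ≈ 22308.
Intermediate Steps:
P(c, d) = c - 24*d + c*√(c² + d²) (P(c, d) = (c*√(c² + d²) - 24*d) + c = (-24*d + c*√(c² + d²)) + c = c - 24*d + c*√(c² + d²))
56*P(-11, -33) = 56*(-11 - 24*(-33) - 11*√((-11)² + (-33)²)) = 56*(-11 + 792 - 11*√(121 + 1089)) = 56*(-11 + 792 - 121*√10) = 56*(781 - 121*√10) = 43736 - 6776*√10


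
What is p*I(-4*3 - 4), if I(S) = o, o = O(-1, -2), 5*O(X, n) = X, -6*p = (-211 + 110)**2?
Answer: 10201/30 ≈ 340.03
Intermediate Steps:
p = -10201/6 (p = -(-211 + 110)**2/6 = -1/6*(-101)**2 = -1/6*10201 = -10201/6 ≈ -1700.2)
O(X, n) = X/5
o = -1/5 (o = (1/5)*(-1) = -1/5 ≈ -0.20000)
I(S) = -1/5
p*I(-4*3 - 4) = -10201/6*(-1/5) = 10201/30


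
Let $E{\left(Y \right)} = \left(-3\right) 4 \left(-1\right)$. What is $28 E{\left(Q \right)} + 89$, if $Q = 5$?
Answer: $425$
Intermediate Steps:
$E{\left(Y \right)} = 12$ ($E{\left(Y \right)} = \left(-12\right) \left(-1\right) = 12$)
$28 E{\left(Q \right)} + 89 = 28 \cdot 12 + 89 = 336 + 89 = 425$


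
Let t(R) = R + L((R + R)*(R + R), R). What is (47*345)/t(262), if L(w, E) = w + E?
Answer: 1081/18340 ≈ 0.058942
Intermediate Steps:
L(w, E) = E + w
t(R) = 2*R + 4*R² (t(R) = R + (R + (R + R)*(R + R)) = R + (R + (2*R)*(2*R)) = R + (R + 4*R²) = 2*R + 4*R²)
(47*345)/t(262) = (47*345)/((2*262*(1 + 2*262))) = 16215/((2*262*(1 + 524))) = 16215/((2*262*525)) = 16215/275100 = 16215*(1/275100) = 1081/18340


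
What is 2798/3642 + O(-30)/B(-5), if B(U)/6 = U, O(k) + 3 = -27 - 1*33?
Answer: 52231/18210 ≈ 2.8683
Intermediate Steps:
O(k) = -63 (O(k) = -3 + (-27 - 1*33) = -3 + (-27 - 33) = -3 - 60 = -63)
B(U) = 6*U
2798/3642 + O(-30)/B(-5) = 2798/3642 - 63/(6*(-5)) = 2798*(1/3642) - 63/(-30) = 1399/1821 - 63*(-1/30) = 1399/1821 + 21/10 = 52231/18210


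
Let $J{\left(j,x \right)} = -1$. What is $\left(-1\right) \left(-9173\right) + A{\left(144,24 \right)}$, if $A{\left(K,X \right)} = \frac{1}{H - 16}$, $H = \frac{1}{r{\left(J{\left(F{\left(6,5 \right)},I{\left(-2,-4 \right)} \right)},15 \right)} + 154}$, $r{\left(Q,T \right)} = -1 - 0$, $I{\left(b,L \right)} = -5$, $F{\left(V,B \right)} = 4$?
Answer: $\frac{22446178}{2447} \approx 9172.9$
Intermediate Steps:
$r{\left(Q,T \right)} = -1$ ($r{\left(Q,T \right)} = -1 + 0 = -1$)
$H = \frac{1}{153}$ ($H = \frac{1}{-1 + 154} = \frac{1}{153} \approx 0.0065359$)
$A{\left(K,X \right)} = - \frac{153}{2447}$ ($A{\left(K,X \right)} = \frac{1}{\frac{1}{153} - 16} = \frac{1}{- \frac{2447}{153}} = - \frac{153}{2447}$)
$\left(-1\right) \left(-9173\right) + A{\left(144,24 \right)} = \left(-1\right) \left(-9173\right) - \frac{153}{2447} = 9173 - \frac{153}{2447} = \frac{22446178}{2447}$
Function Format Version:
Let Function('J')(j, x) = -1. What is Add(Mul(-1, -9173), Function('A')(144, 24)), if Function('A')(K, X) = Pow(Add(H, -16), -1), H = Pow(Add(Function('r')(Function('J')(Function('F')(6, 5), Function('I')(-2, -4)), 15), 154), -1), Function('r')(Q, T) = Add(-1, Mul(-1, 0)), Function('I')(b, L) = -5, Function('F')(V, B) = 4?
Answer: Rational(22446178, 2447) ≈ 9172.9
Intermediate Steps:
Function('r')(Q, T) = -1 (Function('r')(Q, T) = Add(-1, 0) = -1)
H = Rational(1, 153) (H = Pow(Add(-1, 154), -1) = Pow(153, -1) = Rational(1, 153) ≈ 0.0065359)
Function('A')(K, X) = Rational(-153, 2447) (Function('A')(K, X) = Pow(Add(Rational(1, 153), -16), -1) = Pow(Rational(-2447, 153), -1) = Rational(-153, 2447))
Add(Mul(-1, -9173), Function('A')(144, 24)) = Add(Mul(-1, -9173), Rational(-153, 2447)) = Add(9173, Rational(-153, 2447)) = Rational(22446178, 2447)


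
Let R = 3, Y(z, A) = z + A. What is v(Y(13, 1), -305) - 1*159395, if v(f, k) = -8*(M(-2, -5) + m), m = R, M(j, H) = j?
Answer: -159403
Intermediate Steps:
Y(z, A) = A + z
m = 3
v(f, k) = -8 (v(f, k) = -8*(-2 + 3) = -8*1 = -8)
v(Y(13, 1), -305) - 1*159395 = -8 - 1*159395 = -8 - 159395 = -159403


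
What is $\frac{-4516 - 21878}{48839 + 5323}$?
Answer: $- \frac{4399}{9027} \approx -0.48732$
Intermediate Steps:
$\frac{-4516 - 21878}{48839 + 5323} = - \frac{26394}{54162} = \left(-26394\right) \frac{1}{54162} = - \frac{4399}{9027}$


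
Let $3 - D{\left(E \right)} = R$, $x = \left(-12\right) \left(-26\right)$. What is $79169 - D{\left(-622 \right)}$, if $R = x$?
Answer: $79478$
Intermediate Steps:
$x = 312$
$R = 312$
$D{\left(E \right)} = -309$ ($D{\left(E \right)} = 3 - 312 = -309$)
$79169 - D{\left(-622 \right)} = 79169 - -309 = 79169 + 309 = 79478$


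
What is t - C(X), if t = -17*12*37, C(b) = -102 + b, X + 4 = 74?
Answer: -7516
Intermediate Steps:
X = 70 (X = -4 + 74 = 70)
t = -7548 (t = -204*37 = -7548)
t - C(X) = -7548 - (-102 + 70) = -7548 - 1*(-32) = -7548 + 32 = -7516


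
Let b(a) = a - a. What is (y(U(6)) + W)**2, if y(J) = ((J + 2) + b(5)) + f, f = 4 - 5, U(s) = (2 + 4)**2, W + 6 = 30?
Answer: 3721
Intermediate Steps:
W = 24 (W = -6 + 30 = 24)
b(a) = 0
U(s) = 36 (U(s) = 6**2 = 36)
f = -1
y(J) = 1 + J (y(J) = ((J + 2) + 0) - 1 = ((2 + J) + 0) - 1 = (2 + J) - 1 = 1 + J)
(y(U(6)) + W)**2 = ((1 + 36) + 24)**2 = (37 + 24)**2 = 61**2 = 3721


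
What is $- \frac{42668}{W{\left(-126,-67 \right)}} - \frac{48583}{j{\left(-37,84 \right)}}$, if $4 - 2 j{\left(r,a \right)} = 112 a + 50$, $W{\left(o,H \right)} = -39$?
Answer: $\frac{203586373}{184353} \approx 1104.3$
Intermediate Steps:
$j{\left(r,a \right)} = -23 - 56 a$ ($j{\left(r,a \right)} = 2 - \frac{112 a + 50}{2} = 2 - \frac{50 + 112 a}{2} = 2 - \left(25 + 56 a\right) = -23 - 56 a$)
$- \frac{42668}{W{\left(-126,-67 \right)}} - \frac{48583}{j{\left(-37,84 \right)}} = - \frac{42668}{-39} - \frac{48583}{-23 - 4704} = \left(-42668\right) \left(- \frac{1}{39}\right) - \frac{48583}{-23 - 4704} = \frac{42668}{39} - \frac{48583}{-4727} = \frac{42668}{39} - - \frac{48583}{4727} = \frac{42668}{39} + \frac{48583}{4727} = \frac{203586373}{184353}$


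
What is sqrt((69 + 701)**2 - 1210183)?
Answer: 3*I*sqrt(68587) ≈ 785.67*I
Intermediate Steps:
sqrt((69 + 701)**2 - 1210183) = sqrt(770**2 - 1210183) = sqrt(592900 - 1210183) = sqrt(-617283) = 3*I*sqrt(68587)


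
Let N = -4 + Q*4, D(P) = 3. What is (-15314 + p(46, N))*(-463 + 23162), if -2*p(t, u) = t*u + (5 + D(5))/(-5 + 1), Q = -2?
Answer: -341324863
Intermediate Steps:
N = -12 (N = -4 - 2*4 = -4 - 8 = -12)
p(t, u) = 1 - t*u/2 (p(t, u) = -(t*u + (5 + 3)/(-5 + 1))/2 = -(t*u + 8/(-4))/2 = -(t*u + 8*(-¼))/2 = -(t*u - 2)/2 = -(-2 + t*u)/2 = 1 - t*u/2)
(-15314 + p(46, N))*(-463 + 23162) = (-15314 + (1 - ½*46*(-12)))*(-463 + 23162) = (-15314 + (1 + 276))*22699 = (-15314 + 277)*22699 = -15037*22699 = -341324863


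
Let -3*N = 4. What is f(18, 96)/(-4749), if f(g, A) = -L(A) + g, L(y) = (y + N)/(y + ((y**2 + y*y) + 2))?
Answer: -500168/131998455 ≈ -0.0037892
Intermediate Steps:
N = -4/3 (N = -1/3*4 = -4/3 ≈ -1.3333)
L(y) = (-4/3 + y)/(2 + y + 2*y**2) (L(y) = (y - 4/3)/(y + ((y**2 + y*y) + 2)) = (-4/3 + y)/(y + ((y**2 + y**2) + 2)) = (-4/3 + y)/(y + (2*y**2 + 2)) = (-4/3 + y)/(y + (2 + 2*y**2)) = (-4/3 + y)/(2 + y + 2*y**2))
f(g, A) = g - (-4/3 + A)/(2 + A + 2*A**2) (f(g, A) = -(-4/3 + A)/(2 + A + 2*A**2) + g = g - (-4/3 + A)/(2 + A + 2*A**2))
f(18, 96)/(-4749) = ((4/3 - 1*96 + 18*(2 + 96 + 2*96**2))/(2 + 96 + 2*96**2))/(-4749) = ((4/3 - 96 + 18*(2 + 96 + 2*9216))/(2 + 96 + 2*9216))*(-1/4749) = ((4/3 - 96 + 18*(2 + 96 + 18432))/(2 + 96 + 18432))*(-1/4749) = ((4/3 - 96 + 18*18530)/18530)*(-1/4749) = ((4/3 - 96 + 333540)/18530)*(-1/4749) = ((1/18530)*(1000336/3))*(-1/4749) = (500168/27795)*(-1/4749) = -500168/131998455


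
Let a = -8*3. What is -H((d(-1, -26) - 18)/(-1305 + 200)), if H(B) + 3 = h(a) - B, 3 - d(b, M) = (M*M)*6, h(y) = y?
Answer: 33906/1105 ≈ 30.684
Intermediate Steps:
a = -24
d(b, M) = 3 - 6*M² (d(b, M) = 3 - M*M*6 = 3 - M²*6 = 3 - 6*M²)
H(B) = -27 - B (H(B) = -3 + (-24 - B) = -27 - B)
-H((d(-1, -26) - 18)/(-1305 + 200)) = -(-27 - ((3 - 6*(-26)²) - 18)/(-1305 + 200)) = -(-27 - ((3 - 6*676) - 18)/(-1105)) = -(-27 - ((3 - 4056) - 18)*(-1)/1105) = -(-27 - (-4053 - 18)*(-1)/1105) = -(-27 - (-4071)*(-1)/1105) = -(-27 - 1*4071/1105) = -(-27 - 4071/1105) = -1*(-33906/1105) = 33906/1105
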